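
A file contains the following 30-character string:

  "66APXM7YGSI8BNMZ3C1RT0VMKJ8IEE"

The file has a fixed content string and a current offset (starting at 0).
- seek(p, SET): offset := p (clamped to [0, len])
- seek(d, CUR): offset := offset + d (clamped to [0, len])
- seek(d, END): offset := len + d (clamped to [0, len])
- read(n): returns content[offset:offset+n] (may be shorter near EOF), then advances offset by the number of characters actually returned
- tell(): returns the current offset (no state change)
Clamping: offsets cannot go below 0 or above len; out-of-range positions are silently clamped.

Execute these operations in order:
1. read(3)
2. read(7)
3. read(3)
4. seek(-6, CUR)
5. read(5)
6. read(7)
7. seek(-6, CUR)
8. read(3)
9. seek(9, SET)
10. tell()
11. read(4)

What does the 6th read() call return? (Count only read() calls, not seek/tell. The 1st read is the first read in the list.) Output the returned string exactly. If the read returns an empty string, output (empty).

Answer: NMZ

Derivation:
After 1 (read(3)): returned '66A', offset=3
After 2 (read(7)): returned 'PXM7YGS', offset=10
After 3 (read(3)): returned 'I8B', offset=13
After 4 (seek(-6, CUR)): offset=7
After 5 (read(5)): returned 'YGSI8', offset=12
After 6 (read(7)): returned 'BNMZ3C1', offset=19
After 7 (seek(-6, CUR)): offset=13
After 8 (read(3)): returned 'NMZ', offset=16
After 9 (seek(9, SET)): offset=9
After 10 (tell()): offset=9
After 11 (read(4)): returned 'SI8B', offset=13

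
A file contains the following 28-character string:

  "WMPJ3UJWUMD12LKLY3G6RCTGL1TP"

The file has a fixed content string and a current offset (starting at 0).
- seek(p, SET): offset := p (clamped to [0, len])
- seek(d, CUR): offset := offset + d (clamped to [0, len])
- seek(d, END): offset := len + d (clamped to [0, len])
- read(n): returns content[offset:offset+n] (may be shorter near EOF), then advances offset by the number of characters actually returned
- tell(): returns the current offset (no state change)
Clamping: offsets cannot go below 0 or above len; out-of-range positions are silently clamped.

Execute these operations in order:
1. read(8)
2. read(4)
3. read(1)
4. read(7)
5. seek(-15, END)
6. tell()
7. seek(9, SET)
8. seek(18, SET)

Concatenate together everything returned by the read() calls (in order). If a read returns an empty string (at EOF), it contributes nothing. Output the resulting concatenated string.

After 1 (read(8)): returned 'WMPJ3UJW', offset=8
After 2 (read(4)): returned 'UMD1', offset=12
After 3 (read(1)): returned '2', offset=13
After 4 (read(7)): returned 'LKLY3G6', offset=20
After 5 (seek(-15, END)): offset=13
After 6 (tell()): offset=13
After 7 (seek(9, SET)): offset=9
After 8 (seek(18, SET)): offset=18

Answer: WMPJ3UJWUMD12LKLY3G6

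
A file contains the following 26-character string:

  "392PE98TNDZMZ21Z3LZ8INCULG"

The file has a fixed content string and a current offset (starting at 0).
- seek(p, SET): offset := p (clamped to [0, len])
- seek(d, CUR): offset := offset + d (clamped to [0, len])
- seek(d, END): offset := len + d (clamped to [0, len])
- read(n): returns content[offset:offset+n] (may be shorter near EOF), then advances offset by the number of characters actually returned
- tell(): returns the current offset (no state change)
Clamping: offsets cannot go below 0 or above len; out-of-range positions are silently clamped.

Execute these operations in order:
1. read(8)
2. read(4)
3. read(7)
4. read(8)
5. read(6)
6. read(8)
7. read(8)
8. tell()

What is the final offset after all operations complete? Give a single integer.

Answer: 26

Derivation:
After 1 (read(8)): returned '392PE98T', offset=8
After 2 (read(4)): returned 'NDZM', offset=12
After 3 (read(7)): returned 'Z21Z3LZ', offset=19
After 4 (read(8)): returned '8INCULG', offset=26
After 5 (read(6)): returned '', offset=26
After 6 (read(8)): returned '', offset=26
After 7 (read(8)): returned '', offset=26
After 8 (tell()): offset=26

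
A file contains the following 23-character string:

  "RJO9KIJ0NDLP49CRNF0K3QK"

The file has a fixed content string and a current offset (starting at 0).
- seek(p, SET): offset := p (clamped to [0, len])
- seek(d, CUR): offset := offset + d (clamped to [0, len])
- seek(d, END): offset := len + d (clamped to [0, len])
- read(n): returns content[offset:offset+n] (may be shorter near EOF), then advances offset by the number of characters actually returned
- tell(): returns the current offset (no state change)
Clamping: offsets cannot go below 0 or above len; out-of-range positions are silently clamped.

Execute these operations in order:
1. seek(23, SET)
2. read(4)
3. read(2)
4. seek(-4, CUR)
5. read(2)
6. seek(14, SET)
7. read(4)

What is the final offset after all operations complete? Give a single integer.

Answer: 18

Derivation:
After 1 (seek(23, SET)): offset=23
After 2 (read(4)): returned '', offset=23
After 3 (read(2)): returned '', offset=23
After 4 (seek(-4, CUR)): offset=19
After 5 (read(2)): returned 'K3', offset=21
After 6 (seek(14, SET)): offset=14
After 7 (read(4)): returned 'CRNF', offset=18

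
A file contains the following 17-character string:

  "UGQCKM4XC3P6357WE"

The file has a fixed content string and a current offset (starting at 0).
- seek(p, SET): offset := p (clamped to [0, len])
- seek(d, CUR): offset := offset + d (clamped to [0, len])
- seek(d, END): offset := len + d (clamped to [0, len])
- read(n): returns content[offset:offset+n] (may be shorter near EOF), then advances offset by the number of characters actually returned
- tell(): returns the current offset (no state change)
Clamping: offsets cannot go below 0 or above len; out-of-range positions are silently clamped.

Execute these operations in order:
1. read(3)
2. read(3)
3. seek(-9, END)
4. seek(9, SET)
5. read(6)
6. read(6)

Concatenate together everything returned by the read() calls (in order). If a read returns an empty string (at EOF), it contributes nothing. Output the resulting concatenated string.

After 1 (read(3)): returned 'UGQ', offset=3
After 2 (read(3)): returned 'CKM', offset=6
After 3 (seek(-9, END)): offset=8
After 4 (seek(9, SET)): offset=9
After 5 (read(6)): returned '3P6357', offset=15
After 6 (read(6)): returned 'WE', offset=17

Answer: UGQCKM3P6357WE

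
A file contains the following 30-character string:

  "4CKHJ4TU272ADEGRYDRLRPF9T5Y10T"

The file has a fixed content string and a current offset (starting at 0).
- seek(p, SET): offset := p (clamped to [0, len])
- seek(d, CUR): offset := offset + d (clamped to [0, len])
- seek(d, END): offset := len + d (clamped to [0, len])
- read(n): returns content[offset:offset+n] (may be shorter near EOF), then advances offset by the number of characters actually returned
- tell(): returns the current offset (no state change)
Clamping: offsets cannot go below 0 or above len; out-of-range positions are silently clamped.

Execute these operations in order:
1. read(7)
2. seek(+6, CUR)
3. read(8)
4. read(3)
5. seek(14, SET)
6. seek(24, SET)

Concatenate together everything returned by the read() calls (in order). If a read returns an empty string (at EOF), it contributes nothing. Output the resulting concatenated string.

Answer: 4CKHJ4TEGRYDRLRPF9

Derivation:
After 1 (read(7)): returned '4CKHJ4T', offset=7
After 2 (seek(+6, CUR)): offset=13
After 3 (read(8)): returned 'EGRYDRLR', offset=21
After 4 (read(3)): returned 'PF9', offset=24
After 5 (seek(14, SET)): offset=14
After 6 (seek(24, SET)): offset=24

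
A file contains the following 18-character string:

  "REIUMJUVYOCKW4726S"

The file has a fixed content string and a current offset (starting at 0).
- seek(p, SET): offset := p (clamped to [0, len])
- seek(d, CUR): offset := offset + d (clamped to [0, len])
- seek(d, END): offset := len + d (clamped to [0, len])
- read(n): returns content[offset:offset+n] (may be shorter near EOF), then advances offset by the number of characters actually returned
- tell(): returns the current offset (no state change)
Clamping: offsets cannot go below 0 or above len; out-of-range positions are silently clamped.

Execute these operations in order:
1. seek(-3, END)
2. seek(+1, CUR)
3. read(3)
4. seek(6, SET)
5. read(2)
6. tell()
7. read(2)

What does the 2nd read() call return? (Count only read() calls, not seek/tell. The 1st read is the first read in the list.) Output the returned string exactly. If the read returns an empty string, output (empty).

After 1 (seek(-3, END)): offset=15
After 2 (seek(+1, CUR)): offset=16
After 3 (read(3)): returned '6S', offset=18
After 4 (seek(6, SET)): offset=6
After 5 (read(2)): returned 'UV', offset=8
After 6 (tell()): offset=8
After 7 (read(2)): returned 'YO', offset=10

Answer: UV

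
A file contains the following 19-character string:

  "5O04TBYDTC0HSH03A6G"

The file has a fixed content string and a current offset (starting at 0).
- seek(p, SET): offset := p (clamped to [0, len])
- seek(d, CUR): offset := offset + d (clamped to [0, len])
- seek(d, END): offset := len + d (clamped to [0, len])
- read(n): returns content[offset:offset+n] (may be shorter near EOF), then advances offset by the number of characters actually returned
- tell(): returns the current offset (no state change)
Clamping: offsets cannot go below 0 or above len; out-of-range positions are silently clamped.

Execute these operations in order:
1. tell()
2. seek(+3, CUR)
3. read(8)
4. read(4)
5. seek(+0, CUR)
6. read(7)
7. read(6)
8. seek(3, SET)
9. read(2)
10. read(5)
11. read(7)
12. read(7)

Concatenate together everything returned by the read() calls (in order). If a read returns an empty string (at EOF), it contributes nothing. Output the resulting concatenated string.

After 1 (tell()): offset=0
After 2 (seek(+3, CUR)): offset=3
After 3 (read(8)): returned '4TBYDTC0', offset=11
After 4 (read(4)): returned 'HSH0', offset=15
After 5 (seek(+0, CUR)): offset=15
After 6 (read(7)): returned '3A6G', offset=19
After 7 (read(6)): returned '', offset=19
After 8 (seek(3, SET)): offset=3
After 9 (read(2)): returned '4T', offset=5
After 10 (read(5)): returned 'BYDTC', offset=10
After 11 (read(7)): returned '0HSH03A', offset=17
After 12 (read(7)): returned '6G', offset=19

Answer: 4TBYDTC0HSH03A6G4TBYDTC0HSH03A6G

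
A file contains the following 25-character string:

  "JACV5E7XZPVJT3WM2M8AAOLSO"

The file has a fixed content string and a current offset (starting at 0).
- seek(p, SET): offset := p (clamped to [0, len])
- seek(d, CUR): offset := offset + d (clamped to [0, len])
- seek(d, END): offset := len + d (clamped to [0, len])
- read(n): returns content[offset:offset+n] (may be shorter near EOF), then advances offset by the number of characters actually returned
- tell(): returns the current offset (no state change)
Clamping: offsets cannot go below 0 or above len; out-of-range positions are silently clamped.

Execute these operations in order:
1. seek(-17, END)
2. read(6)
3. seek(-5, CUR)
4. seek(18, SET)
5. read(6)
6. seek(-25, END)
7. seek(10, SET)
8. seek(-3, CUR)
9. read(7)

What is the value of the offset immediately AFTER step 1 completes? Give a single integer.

Answer: 8

Derivation:
After 1 (seek(-17, END)): offset=8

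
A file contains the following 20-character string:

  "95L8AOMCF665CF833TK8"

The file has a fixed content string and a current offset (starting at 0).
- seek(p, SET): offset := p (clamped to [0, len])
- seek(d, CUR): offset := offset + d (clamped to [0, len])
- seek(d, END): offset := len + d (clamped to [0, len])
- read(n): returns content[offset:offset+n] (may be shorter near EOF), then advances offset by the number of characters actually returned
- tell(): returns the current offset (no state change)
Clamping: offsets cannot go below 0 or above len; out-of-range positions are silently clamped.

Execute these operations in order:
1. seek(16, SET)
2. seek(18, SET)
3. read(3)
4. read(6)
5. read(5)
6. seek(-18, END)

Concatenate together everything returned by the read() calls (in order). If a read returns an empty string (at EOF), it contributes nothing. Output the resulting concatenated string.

Answer: K8

Derivation:
After 1 (seek(16, SET)): offset=16
After 2 (seek(18, SET)): offset=18
After 3 (read(3)): returned 'K8', offset=20
After 4 (read(6)): returned '', offset=20
After 5 (read(5)): returned '', offset=20
After 6 (seek(-18, END)): offset=2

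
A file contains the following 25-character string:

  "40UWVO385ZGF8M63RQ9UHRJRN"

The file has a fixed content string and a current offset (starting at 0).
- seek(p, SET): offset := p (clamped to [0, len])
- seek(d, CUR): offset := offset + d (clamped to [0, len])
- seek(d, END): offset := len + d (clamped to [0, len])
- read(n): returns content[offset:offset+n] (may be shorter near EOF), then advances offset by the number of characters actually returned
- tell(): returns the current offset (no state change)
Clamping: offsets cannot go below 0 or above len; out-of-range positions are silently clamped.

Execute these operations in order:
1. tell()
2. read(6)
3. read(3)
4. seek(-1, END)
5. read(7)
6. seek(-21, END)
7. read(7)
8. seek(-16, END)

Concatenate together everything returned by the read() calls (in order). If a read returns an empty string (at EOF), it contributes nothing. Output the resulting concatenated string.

Answer: 40UWVO385NVO385ZG

Derivation:
After 1 (tell()): offset=0
After 2 (read(6)): returned '40UWVO', offset=6
After 3 (read(3)): returned '385', offset=9
After 4 (seek(-1, END)): offset=24
After 5 (read(7)): returned 'N', offset=25
After 6 (seek(-21, END)): offset=4
After 7 (read(7)): returned 'VO385ZG', offset=11
After 8 (seek(-16, END)): offset=9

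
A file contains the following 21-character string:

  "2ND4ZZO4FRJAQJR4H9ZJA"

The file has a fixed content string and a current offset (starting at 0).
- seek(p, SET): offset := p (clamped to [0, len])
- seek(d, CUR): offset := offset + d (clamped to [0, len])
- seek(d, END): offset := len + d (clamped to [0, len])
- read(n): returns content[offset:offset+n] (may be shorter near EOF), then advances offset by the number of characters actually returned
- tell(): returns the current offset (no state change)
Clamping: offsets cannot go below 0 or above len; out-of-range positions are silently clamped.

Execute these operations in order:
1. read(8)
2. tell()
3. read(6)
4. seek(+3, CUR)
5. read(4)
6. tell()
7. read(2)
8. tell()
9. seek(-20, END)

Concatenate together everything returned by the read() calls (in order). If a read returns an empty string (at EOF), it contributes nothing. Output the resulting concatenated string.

After 1 (read(8)): returned '2ND4ZZO4', offset=8
After 2 (tell()): offset=8
After 3 (read(6)): returned 'FRJAQJ', offset=14
After 4 (seek(+3, CUR)): offset=17
After 5 (read(4)): returned '9ZJA', offset=21
After 6 (tell()): offset=21
After 7 (read(2)): returned '', offset=21
After 8 (tell()): offset=21
After 9 (seek(-20, END)): offset=1

Answer: 2ND4ZZO4FRJAQJ9ZJA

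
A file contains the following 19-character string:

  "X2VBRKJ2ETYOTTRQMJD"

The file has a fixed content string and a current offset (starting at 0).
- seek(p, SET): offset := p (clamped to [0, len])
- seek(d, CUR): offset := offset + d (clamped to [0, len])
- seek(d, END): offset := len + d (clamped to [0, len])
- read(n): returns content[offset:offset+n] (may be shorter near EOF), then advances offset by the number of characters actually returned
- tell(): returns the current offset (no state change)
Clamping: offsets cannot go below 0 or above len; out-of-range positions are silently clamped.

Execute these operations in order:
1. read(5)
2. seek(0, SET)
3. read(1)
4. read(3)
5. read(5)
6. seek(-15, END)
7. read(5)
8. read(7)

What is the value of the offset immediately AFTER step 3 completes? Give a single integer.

Answer: 1

Derivation:
After 1 (read(5)): returned 'X2VBR', offset=5
After 2 (seek(0, SET)): offset=0
After 3 (read(1)): returned 'X', offset=1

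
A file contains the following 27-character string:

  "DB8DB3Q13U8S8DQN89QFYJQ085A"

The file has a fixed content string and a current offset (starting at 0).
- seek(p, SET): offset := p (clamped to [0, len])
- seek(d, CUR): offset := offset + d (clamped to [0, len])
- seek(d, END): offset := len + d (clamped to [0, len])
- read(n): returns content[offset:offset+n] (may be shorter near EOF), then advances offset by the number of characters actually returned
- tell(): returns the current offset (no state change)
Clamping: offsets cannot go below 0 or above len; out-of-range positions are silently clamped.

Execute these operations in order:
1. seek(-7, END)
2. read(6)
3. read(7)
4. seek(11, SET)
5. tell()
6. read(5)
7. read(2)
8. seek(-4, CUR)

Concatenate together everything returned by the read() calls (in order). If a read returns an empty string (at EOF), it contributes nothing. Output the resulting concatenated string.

After 1 (seek(-7, END)): offset=20
After 2 (read(6)): returned 'YJQ085', offset=26
After 3 (read(7)): returned 'A', offset=27
After 4 (seek(11, SET)): offset=11
After 5 (tell()): offset=11
After 6 (read(5)): returned 'S8DQN', offset=16
After 7 (read(2)): returned '89', offset=18
After 8 (seek(-4, CUR)): offset=14

Answer: YJQ085AS8DQN89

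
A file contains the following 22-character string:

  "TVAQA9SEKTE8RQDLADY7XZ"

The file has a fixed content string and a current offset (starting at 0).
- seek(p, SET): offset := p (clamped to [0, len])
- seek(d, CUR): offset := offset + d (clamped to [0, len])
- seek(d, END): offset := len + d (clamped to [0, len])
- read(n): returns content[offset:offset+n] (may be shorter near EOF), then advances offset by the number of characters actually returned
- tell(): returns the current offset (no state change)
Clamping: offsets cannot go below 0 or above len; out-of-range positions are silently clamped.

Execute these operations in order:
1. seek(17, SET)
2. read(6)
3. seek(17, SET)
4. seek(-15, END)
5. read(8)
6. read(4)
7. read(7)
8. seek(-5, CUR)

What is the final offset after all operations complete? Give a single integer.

After 1 (seek(17, SET)): offset=17
After 2 (read(6)): returned 'DY7XZ', offset=22
After 3 (seek(17, SET)): offset=17
After 4 (seek(-15, END)): offset=7
After 5 (read(8)): returned 'EKTE8RQD', offset=15
After 6 (read(4)): returned 'LADY', offset=19
After 7 (read(7)): returned '7XZ', offset=22
After 8 (seek(-5, CUR)): offset=17

Answer: 17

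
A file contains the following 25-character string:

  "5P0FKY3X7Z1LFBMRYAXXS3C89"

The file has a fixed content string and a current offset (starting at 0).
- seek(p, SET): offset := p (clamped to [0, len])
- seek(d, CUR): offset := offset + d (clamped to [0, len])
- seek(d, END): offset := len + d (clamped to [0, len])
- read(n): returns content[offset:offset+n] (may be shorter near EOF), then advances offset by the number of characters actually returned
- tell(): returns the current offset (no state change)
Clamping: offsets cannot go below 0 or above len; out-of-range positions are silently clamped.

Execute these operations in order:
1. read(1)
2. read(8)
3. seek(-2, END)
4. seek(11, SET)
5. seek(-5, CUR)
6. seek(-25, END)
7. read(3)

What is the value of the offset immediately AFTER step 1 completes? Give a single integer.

Answer: 1

Derivation:
After 1 (read(1)): returned '5', offset=1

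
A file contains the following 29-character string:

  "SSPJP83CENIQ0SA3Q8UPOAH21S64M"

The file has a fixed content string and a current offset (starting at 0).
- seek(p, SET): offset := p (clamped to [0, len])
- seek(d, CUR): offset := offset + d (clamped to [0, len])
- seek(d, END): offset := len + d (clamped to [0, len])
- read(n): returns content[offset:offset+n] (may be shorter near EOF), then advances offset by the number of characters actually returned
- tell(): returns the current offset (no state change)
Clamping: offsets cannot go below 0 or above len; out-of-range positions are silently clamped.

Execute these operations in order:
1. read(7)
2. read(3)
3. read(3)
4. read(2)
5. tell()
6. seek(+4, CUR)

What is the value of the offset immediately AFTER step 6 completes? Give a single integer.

Answer: 19

Derivation:
After 1 (read(7)): returned 'SSPJP83', offset=7
After 2 (read(3)): returned 'CEN', offset=10
After 3 (read(3)): returned 'IQ0', offset=13
After 4 (read(2)): returned 'SA', offset=15
After 5 (tell()): offset=15
After 6 (seek(+4, CUR)): offset=19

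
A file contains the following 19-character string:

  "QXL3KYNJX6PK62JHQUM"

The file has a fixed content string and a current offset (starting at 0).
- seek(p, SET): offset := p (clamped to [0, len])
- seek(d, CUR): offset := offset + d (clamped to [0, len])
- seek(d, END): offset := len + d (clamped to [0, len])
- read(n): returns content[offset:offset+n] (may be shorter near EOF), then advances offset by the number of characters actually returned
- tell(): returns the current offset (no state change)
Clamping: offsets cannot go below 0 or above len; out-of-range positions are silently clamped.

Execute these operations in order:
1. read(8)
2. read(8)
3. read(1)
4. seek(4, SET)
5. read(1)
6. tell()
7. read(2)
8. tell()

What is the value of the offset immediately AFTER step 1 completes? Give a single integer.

After 1 (read(8)): returned 'QXL3KYNJ', offset=8

Answer: 8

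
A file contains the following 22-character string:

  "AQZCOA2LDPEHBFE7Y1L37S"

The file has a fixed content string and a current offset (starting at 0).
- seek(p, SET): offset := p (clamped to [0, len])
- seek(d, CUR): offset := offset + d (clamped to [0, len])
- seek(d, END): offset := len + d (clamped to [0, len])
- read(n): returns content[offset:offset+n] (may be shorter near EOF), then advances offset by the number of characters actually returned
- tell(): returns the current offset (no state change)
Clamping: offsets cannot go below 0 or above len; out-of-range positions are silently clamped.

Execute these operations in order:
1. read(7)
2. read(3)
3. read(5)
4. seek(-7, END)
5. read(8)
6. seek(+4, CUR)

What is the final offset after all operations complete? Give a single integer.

After 1 (read(7)): returned 'AQZCOA2', offset=7
After 2 (read(3)): returned 'LDP', offset=10
After 3 (read(5)): returned 'EHBFE', offset=15
After 4 (seek(-7, END)): offset=15
After 5 (read(8)): returned '7Y1L37S', offset=22
After 6 (seek(+4, CUR)): offset=22

Answer: 22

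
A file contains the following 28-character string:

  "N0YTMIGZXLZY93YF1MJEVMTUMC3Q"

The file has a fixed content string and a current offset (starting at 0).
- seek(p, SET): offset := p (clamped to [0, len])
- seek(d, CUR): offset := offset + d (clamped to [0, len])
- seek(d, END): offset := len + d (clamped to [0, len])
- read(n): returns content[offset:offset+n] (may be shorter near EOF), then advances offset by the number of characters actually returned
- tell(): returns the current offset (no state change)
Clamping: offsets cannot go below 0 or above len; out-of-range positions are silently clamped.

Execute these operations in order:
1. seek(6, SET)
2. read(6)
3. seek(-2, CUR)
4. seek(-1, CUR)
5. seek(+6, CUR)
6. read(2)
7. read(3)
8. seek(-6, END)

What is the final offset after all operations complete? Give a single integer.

After 1 (seek(6, SET)): offset=6
After 2 (read(6)): returned 'GZXLZY', offset=12
After 3 (seek(-2, CUR)): offset=10
After 4 (seek(-1, CUR)): offset=9
After 5 (seek(+6, CUR)): offset=15
After 6 (read(2)): returned 'F1', offset=17
After 7 (read(3)): returned 'MJE', offset=20
After 8 (seek(-6, END)): offset=22

Answer: 22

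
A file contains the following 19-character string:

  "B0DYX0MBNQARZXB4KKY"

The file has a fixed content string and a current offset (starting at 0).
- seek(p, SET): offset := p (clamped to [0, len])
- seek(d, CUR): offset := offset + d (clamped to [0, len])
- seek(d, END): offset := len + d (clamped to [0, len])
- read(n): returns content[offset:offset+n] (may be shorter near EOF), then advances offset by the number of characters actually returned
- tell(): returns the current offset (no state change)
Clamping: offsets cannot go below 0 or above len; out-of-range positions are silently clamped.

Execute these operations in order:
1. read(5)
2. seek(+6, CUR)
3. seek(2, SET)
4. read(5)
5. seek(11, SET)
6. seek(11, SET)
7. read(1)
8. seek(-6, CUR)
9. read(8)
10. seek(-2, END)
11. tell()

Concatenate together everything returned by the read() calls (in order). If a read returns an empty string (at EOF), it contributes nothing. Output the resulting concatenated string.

Answer: B0DYXDYX0MRMBNQARZX

Derivation:
After 1 (read(5)): returned 'B0DYX', offset=5
After 2 (seek(+6, CUR)): offset=11
After 3 (seek(2, SET)): offset=2
After 4 (read(5)): returned 'DYX0M', offset=7
After 5 (seek(11, SET)): offset=11
After 6 (seek(11, SET)): offset=11
After 7 (read(1)): returned 'R', offset=12
After 8 (seek(-6, CUR)): offset=6
After 9 (read(8)): returned 'MBNQARZX', offset=14
After 10 (seek(-2, END)): offset=17
After 11 (tell()): offset=17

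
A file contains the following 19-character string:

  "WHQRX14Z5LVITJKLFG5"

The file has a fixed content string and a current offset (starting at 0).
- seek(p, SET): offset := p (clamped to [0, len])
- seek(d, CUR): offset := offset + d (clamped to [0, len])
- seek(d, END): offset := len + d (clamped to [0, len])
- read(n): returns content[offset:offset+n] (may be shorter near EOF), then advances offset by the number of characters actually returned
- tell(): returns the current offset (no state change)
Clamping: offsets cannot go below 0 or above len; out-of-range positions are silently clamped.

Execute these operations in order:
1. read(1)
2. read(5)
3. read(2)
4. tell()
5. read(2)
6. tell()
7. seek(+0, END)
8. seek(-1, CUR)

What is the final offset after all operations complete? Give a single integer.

After 1 (read(1)): returned 'W', offset=1
After 2 (read(5)): returned 'HQRX1', offset=6
After 3 (read(2)): returned '4Z', offset=8
After 4 (tell()): offset=8
After 5 (read(2)): returned '5L', offset=10
After 6 (tell()): offset=10
After 7 (seek(+0, END)): offset=19
After 8 (seek(-1, CUR)): offset=18

Answer: 18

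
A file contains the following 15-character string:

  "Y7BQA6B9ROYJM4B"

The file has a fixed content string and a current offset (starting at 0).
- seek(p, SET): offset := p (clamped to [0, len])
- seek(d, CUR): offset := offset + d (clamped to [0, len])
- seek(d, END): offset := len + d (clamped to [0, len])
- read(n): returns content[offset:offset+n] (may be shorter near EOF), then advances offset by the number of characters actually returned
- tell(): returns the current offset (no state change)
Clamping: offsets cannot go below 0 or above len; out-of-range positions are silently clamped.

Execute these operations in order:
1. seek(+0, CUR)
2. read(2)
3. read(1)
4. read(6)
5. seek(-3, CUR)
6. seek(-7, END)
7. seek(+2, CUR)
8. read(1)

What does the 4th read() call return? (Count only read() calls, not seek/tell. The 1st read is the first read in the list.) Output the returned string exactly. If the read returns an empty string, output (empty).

Answer: Y

Derivation:
After 1 (seek(+0, CUR)): offset=0
After 2 (read(2)): returned 'Y7', offset=2
After 3 (read(1)): returned 'B', offset=3
After 4 (read(6)): returned 'QA6B9R', offset=9
After 5 (seek(-3, CUR)): offset=6
After 6 (seek(-7, END)): offset=8
After 7 (seek(+2, CUR)): offset=10
After 8 (read(1)): returned 'Y', offset=11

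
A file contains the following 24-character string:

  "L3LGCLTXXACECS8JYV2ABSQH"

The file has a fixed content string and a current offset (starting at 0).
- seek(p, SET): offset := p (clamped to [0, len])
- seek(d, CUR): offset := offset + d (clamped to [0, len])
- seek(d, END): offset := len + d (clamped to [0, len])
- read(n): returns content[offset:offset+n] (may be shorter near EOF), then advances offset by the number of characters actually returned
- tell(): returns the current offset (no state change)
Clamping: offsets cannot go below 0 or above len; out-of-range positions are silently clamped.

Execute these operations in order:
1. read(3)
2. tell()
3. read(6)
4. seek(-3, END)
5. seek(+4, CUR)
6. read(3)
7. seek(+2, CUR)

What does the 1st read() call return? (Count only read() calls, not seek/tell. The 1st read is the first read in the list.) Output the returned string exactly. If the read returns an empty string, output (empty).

After 1 (read(3)): returned 'L3L', offset=3
After 2 (tell()): offset=3
After 3 (read(6)): returned 'GCLTXX', offset=9
After 4 (seek(-3, END)): offset=21
After 5 (seek(+4, CUR)): offset=24
After 6 (read(3)): returned '', offset=24
After 7 (seek(+2, CUR)): offset=24

Answer: L3L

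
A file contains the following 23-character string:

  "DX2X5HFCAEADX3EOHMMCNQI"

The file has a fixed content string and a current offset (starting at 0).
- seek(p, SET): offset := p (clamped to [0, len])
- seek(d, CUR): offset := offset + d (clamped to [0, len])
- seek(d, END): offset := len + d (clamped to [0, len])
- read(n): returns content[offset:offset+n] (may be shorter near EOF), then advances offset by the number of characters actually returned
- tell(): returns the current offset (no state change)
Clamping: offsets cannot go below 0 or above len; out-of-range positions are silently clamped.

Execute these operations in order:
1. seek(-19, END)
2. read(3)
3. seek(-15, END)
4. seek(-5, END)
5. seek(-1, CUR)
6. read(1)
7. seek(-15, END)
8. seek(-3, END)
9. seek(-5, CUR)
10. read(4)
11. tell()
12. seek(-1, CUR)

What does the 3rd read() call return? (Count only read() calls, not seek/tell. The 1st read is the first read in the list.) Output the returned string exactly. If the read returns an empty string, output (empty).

Answer: OHMM

Derivation:
After 1 (seek(-19, END)): offset=4
After 2 (read(3)): returned '5HF', offset=7
After 3 (seek(-15, END)): offset=8
After 4 (seek(-5, END)): offset=18
After 5 (seek(-1, CUR)): offset=17
After 6 (read(1)): returned 'M', offset=18
After 7 (seek(-15, END)): offset=8
After 8 (seek(-3, END)): offset=20
After 9 (seek(-5, CUR)): offset=15
After 10 (read(4)): returned 'OHMM', offset=19
After 11 (tell()): offset=19
After 12 (seek(-1, CUR)): offset=18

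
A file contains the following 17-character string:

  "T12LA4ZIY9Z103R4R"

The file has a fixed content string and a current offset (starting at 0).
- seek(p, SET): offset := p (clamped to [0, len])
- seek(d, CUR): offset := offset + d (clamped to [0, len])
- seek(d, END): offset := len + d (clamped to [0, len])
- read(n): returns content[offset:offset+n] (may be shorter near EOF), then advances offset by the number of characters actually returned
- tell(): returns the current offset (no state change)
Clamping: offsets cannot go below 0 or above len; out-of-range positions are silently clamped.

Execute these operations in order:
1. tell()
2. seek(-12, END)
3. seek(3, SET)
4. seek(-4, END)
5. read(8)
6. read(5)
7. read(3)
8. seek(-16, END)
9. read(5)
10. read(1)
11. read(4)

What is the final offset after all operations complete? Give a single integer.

Answer: 11

Derivation:
After 1 (tell()): offset=0
After 2 (seek(-12, END)): offset=5
After 3 (seek(3, SET)): offset=3
After 4 (seek(-4, END)): offset=13
After 5 (read(8)): returned '3R4R', offset=17
After 6 (read(5)): returned '', offset=17
After 7 (read(3)): returned '', offset=17
After 8 (seek(-16, END)): offset=1
After 9 (read(5)): returned '12LA4', offset=6
After 10 (read(1)): returned 'Z', offset=7
After 11 (read(4)): returned 'IY9Z', offset=11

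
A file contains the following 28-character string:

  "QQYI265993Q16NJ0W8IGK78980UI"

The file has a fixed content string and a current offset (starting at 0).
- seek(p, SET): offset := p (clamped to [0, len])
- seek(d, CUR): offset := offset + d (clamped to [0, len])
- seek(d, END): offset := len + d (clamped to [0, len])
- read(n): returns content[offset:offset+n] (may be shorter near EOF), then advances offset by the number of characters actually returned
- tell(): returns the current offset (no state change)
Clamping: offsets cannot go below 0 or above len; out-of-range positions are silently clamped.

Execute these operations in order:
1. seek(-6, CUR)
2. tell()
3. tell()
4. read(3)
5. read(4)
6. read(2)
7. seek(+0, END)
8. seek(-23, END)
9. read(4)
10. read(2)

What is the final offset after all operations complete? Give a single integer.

Answer: 11

Derivation:
After 1 (seek(-6, CUR)): offset=0
After 2 (tell()): offset=0
After 3 (tell()): offset=0
After 4 (read(3)): returned 'QQY', offset=3
After 5 (read(4)): returned 'I265', offset=7
After 6 (read(2)): returned '99', offset=9
After 7 (seek(+0, END)): offset=28
After 8 (seek(-23, END)): offset=5
After 9 (read(4)): returned '6599', offset=9
After 10 (read(2)): returned '3Q', offset=11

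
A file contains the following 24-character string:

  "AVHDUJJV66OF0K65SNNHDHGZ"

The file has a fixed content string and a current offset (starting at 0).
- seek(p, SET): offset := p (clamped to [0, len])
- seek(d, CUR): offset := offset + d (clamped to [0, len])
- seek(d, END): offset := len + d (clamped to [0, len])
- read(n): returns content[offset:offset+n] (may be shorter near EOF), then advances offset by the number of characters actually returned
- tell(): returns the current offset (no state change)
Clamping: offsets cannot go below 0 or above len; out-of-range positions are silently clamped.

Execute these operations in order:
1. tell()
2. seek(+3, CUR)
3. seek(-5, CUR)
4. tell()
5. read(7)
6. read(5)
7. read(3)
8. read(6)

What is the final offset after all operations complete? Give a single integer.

Answer: 21

Derivation:
After 1 (tell()): offset=0
After 2 (seek(+3, CUR)): offset=3
After 3 (seek(-5, CUR)): offset=0
After 4 (tell()): offset=0
After 5 (read(7)): returned 'AVHDUJJ', offset=7
After 6 (read(5)): returned 'V66OF', offset=12
After 7 (read(3)): returned '0K6', offset=15
After 8 (read(6)): returned '5SNNHD', offset=21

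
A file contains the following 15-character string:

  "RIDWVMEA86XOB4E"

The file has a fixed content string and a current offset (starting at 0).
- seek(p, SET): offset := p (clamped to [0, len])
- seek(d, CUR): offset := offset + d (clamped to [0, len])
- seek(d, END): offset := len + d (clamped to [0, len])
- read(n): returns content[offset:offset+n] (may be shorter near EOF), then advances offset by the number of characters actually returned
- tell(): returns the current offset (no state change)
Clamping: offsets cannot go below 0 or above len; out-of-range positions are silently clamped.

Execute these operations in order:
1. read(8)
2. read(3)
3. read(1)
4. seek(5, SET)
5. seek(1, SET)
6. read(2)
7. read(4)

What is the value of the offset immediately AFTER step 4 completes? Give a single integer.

After 1 (read(8)): returned 'RIDWVMEA', offset=8
After 2 (read(3)): returned '86X', offset=11
After 3 (read(1)): returned 'O', offset=12
After 4 (seek(5, SET)): offset=5

Answer: 5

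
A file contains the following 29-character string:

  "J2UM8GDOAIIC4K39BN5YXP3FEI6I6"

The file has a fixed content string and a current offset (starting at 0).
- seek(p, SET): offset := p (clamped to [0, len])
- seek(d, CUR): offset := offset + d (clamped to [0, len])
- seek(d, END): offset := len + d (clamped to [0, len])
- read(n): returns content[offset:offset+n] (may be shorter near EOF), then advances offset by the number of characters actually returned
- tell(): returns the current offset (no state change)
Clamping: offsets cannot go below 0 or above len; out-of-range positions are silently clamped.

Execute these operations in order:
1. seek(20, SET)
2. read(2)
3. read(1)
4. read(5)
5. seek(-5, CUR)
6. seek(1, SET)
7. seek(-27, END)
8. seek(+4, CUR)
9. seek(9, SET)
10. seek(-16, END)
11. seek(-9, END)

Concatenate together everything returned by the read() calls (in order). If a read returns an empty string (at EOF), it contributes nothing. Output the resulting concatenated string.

After 1 (seek(20, SET)): offset=20
After 2 (read(2)): returned 'XP', offset=22
After 3 (read(1)): returned '3', offset=23
After 4 (read(5)): returned 'FEI6I', offset=28
After 5 (seek(-5, CUR)): offset=23
After 6 (seek(1, SET)): offset=1
After 7 (seek(-27, END)): offset=2
After 8 (seek(+4, CUR)): offset=6
After 9 (seek(9, SET)): offset=9
After 10 (seek(-16, END)): offset=13
After 11 (seek(-9, END)): offset=20

Answer: XP3FEI6I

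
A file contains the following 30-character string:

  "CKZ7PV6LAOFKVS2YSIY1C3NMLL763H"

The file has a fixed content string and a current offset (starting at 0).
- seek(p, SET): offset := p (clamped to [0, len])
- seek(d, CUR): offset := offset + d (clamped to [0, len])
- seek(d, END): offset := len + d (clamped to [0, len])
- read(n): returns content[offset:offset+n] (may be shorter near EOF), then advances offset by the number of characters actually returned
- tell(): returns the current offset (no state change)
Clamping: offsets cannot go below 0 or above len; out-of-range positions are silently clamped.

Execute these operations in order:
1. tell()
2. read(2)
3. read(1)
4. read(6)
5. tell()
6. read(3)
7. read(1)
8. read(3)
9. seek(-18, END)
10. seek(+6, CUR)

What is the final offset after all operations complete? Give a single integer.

Answer: 18

Derivation:
After 1 (tell()): offset=0
After 2 (read(2)): returned 'CK', offset=2
After 3 (read(1)): returned 'Z', offset=3
After 4 (read(6)): returned '7PV6LA', offset=9
After 5 (tell()): offset=9
After 6 (read(3)): returned 'OFK', offset=12
After 7 (read(1)): returned 'V', offset=13
After 8 (read(3)): returned 'S2Y', offset=16
After 9 (seek(-18, END)): offset=12
After 10 (seek(+6, CUR)): offset=18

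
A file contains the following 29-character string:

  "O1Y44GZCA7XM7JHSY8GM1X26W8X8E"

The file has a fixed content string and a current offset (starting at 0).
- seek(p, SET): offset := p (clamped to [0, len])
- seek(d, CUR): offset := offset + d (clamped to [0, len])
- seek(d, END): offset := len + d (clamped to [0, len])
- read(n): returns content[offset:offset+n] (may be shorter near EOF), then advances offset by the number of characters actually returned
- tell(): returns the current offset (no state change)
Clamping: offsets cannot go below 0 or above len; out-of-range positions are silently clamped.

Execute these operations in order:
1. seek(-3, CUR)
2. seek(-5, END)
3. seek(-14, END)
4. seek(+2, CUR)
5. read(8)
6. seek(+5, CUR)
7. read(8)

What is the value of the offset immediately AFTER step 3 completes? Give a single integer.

Answer: 15

Derivation:
After 1 (seek(-3, CUR)): offset=0
After 2 (seek(-5, END)): offset=24
After 3 (seek(-14, END)): offset=15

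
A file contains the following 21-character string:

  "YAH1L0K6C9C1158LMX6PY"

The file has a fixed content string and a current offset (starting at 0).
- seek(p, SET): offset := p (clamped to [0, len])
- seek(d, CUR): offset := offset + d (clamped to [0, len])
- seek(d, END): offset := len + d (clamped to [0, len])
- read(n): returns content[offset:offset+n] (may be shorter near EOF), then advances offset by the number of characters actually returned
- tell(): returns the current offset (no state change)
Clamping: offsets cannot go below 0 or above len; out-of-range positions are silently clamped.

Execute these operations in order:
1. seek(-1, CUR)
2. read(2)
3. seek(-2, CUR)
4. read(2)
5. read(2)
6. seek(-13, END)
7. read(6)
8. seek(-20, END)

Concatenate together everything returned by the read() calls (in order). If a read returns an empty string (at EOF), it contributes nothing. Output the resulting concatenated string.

Answer: YAYAH1C9C115

Derivation:
After 1 (seek(-1, CUR)): offset=0
After 2 (read(2)): returned 'YA', offset=2
After 3 (seek(-2, CUR)): offset=0
After 4 (read(2)): returned 'YA', offset=2
After 5 (read(2)): returned 'H1', offset=4
After 6 (seek(-13, END)): offset=8
After 7 (read(6)): returned 'C9C115', offset=14
After 8 (seek(-20, END)): offset=1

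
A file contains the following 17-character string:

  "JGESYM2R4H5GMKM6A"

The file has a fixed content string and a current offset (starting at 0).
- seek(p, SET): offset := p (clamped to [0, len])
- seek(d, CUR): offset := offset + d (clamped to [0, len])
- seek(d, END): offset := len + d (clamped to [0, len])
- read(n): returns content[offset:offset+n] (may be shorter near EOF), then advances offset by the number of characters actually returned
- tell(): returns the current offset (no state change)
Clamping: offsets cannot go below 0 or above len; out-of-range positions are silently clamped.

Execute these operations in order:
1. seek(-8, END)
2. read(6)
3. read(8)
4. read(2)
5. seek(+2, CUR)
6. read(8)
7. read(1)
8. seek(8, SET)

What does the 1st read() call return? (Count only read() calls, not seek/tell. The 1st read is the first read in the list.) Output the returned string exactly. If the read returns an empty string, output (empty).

Answer: H5GMKM

Derivation:
After 1 (seek(-8, END)): offset=9
After 2 (read(6)): returned 'H5GMKM', offset=15
After 3 (read(8)): returned '6A', offset=17
After 4 (read(2)): returned '', offset=17
After 5 (seek(+2, CUR)): offset=17
After 6 (read(8)): returned '', offset=17
After 7 (read(1)): returned '', offset=17
After 8 (seek(8, SET)): offset=8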